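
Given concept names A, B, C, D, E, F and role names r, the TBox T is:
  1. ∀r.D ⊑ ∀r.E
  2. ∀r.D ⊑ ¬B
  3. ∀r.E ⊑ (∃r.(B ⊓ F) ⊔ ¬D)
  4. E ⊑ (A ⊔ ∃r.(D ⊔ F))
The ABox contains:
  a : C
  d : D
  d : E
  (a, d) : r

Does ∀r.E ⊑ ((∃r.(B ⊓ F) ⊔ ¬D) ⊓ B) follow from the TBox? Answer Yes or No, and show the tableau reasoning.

No

1. ∀r.E ⊑ ((∃r.(B ⊓ F) ⊔ ¬D) ⊓ B)  ⇔  (∀r.E ⊓ ((∀r.(¬B ⊔ ¬F) ⊓ D) ⊔ ¬B)) unsat w.r.t. T
   apply at x₀: ∀r.E⊑(∃r.(B ⊓ F) ⊔ ¬D)
   open: L(x₀) ⊇ {¬B, ¬E, ∀r.E, ∃r.(B ⊓ F), ∃r.¬D} (+ ∃-successors)
2. Hence ∀r.E ⊑ ((∃r.(B ⊓ F) ⊔ ¬D) ⊓ B): not entailed.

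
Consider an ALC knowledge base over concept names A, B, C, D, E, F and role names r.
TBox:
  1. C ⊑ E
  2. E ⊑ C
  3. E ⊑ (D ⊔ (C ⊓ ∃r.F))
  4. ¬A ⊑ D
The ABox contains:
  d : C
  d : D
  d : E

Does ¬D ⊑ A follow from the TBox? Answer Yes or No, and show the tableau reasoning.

Yes

1. ¬D ⊑ A  ⇔  (¬D ⊓ ¬A) unsat w.r.t. T
   all branches close; clash {D, ¬D} at x₀
2. Hence ¬D ⊑ A: entailed.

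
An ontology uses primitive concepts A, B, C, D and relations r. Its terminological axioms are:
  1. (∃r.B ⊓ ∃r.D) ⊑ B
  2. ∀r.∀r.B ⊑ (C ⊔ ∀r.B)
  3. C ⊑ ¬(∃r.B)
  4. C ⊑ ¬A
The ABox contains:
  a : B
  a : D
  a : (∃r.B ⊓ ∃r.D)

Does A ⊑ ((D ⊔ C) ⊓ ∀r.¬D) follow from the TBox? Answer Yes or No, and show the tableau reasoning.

1. A ⊑ ((D ⊔ C) ⊓ ∀r.¬D)  ⇔  (A ⊓ ((¬D ⊓ ¬C) ⊔ ∃r.D)) unsat w.r.t. T
   open: L(x₀) ⊇ {A, ¬C, ¬D, ∀r.¬B, ∃r.∃r.¬B} (+ ∃-successors)
2. Hence A ⊑ ((D ⊔ C) ⊓ ∀r.¬D): not entailed.

No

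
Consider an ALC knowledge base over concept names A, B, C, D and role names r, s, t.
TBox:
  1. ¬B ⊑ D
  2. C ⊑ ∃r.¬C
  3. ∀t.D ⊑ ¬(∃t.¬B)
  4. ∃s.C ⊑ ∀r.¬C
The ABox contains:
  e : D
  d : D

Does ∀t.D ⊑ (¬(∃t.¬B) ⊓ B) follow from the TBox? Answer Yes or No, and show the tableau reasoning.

1. ∀t.D ⊑ (¬(∃t.¬B) ⊓ B)  ⇔  (∀t.D ⊓ (∃t.¬B ⊔ ¬B)) unsat w.r.t. T
   apply at x₀: ∀t.D⊑¬(∃t.¬B)
   open: L(x₀) ⊇ {D, ¬B, ¬C, ∀s.¬C, ∀t.B, …}
2. Hence ∀t.D ⊑ (¬(∃t.¬B) ⊓ B): not entailed.

No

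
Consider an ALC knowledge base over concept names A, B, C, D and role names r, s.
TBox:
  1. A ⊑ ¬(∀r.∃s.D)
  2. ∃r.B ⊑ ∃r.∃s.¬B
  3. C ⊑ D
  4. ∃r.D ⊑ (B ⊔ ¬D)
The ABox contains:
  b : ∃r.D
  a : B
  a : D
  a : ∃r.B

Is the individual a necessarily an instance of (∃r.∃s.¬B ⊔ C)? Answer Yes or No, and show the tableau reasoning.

1. a : (∃r.∃s.¬B ⊔ C)?  L(a) = {B, D, ∃r.B} ∪ {(∀r.∀s.B ⊓ ¬C)}
   clash {D, ¬D} at an ∃-successor — a ∈ (∃r.∃s.¬B ⊔ C)
2. Hence a : (∃r.∃s.¬B ⊔ C): entailed.

Yes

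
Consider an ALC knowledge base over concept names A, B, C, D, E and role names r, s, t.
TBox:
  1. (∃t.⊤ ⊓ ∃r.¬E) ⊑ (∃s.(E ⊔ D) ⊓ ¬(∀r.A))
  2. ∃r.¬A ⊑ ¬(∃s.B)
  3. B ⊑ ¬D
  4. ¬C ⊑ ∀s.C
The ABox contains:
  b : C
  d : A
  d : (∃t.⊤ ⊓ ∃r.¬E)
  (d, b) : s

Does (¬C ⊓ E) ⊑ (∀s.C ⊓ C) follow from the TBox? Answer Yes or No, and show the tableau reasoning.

1. (¬C ⊓ E) ⊑ (∀s.C ⊓ C)  ⇔  ((¬C ⊓ E) ⊓ (∃s.¬C ⊔ ¬C)) unsat w.r.t. T
   apply at x₀: ¬C⊑∀s.C
   open: L(x₀) ⊇ {E, ¬B, ¬C, ∀r.A, ∀s.C, …}
2. Hence (¬C ⊓ E) ⊑ (∀s.C ⊓ C): not entailed.

No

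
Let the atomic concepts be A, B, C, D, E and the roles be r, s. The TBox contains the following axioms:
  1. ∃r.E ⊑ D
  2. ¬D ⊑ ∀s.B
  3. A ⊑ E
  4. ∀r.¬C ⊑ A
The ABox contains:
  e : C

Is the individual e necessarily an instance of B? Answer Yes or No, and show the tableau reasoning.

1. e : B?  L(e) = {C} ∪ {¬B}
   open: L(e) ⊇ {C, D, ¬A, ¬B, ∃r.C} (+ ∃-successors) — e ∉ B possible
2. Hence e : B: not entailed.

No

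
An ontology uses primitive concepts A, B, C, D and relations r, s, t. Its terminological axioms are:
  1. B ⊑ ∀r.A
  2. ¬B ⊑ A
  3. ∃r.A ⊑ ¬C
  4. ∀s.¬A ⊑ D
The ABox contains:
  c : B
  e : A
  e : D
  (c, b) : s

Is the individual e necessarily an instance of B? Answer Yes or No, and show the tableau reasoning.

1. e : B?  L(e) = {A, D} ∪ {¬B}
   open: L(e) ⊇ {A, D, ¬B, ∀r.¬A} — e ∉ B possible
2. Hence e : B: not entailed.

No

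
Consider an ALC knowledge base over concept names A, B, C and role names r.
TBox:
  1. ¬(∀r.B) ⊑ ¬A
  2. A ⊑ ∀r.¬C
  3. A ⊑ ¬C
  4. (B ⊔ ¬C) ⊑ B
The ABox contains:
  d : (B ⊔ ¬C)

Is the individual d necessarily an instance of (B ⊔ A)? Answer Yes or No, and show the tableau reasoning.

Yes

1. d : (B ⊔ A)?  L(d) = {(B ⊔ ¬C)} ∪ {(¬B ⊓ ¬A)}
   clash {B, ¬B} at d — d ∈ (B ⊔ A)
2. Hence d : (B ⊔ A): entailed.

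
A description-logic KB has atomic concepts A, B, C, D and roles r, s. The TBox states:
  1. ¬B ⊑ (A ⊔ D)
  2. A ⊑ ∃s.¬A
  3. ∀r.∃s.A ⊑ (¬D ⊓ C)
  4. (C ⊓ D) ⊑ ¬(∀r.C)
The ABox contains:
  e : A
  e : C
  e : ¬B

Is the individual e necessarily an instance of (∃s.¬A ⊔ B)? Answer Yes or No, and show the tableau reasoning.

1. e : (∃s.¬A ⊔ B)?  L(e) = {A, C, ¬B} ∪ {(∀s.A ⊓ ¬B)}
   clash {A, ¬A} at an ∃-successor — e ∈ (∃s.¬A ⊔ B)
2. Hence e : (∃s.¬A ⊔ B): entailed.

Yes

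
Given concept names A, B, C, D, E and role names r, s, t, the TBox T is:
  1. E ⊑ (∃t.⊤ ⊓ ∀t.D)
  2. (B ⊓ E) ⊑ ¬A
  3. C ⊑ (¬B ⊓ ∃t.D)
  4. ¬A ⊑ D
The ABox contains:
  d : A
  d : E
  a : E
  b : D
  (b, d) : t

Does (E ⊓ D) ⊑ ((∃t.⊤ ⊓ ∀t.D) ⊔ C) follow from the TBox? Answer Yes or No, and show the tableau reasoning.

1. (E ⊓ D) ⊑ ((∃t.⊤ ⊓ ∀t.D) ⊔ C)  ⇔  ((E ⊓ D) ⊓ ((∀t.⊥ ⊔ ∃t.¬D) ⊓ ¬C)) unsat w.r.t. T
   all branches close; clash {D, ¬D} at an ∃-successor
2. Hence (E ⊓ D) ⊑ ((∃t.⊤ ⊓ ∀t.D) ⊔ C): entailed.

Yes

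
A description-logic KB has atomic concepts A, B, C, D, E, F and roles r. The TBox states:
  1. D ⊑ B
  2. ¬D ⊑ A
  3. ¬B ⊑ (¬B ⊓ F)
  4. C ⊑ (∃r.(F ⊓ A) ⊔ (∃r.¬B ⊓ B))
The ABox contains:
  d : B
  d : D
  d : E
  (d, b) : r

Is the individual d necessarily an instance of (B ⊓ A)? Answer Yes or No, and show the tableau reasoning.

No

1. d : (B ⊓ A)?  L(d) = {B, D, E} ∪ {(¬B ⊔ ¬A)}
   open: L(d) ⊇ {B, D, E, ¬A, ¬C} — d ∉ (B ⊓ A) possible
2. Hence d : (B ⊓ A): not entailed.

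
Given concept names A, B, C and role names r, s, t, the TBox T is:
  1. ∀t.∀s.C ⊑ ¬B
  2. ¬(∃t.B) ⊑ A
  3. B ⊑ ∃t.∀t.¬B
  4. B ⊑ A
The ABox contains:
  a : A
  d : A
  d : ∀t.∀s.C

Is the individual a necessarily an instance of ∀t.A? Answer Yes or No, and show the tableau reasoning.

No

1. a : ∀t.A?  L(a) = {A} ∪ {∃t.¬A}
   open: L(a) ⊇ {A, ¬B, ∃t.¬A} (+ ∃-successors) — a ∉ ∀t.A possible
2. Hence a : ∀t.A: not entailed.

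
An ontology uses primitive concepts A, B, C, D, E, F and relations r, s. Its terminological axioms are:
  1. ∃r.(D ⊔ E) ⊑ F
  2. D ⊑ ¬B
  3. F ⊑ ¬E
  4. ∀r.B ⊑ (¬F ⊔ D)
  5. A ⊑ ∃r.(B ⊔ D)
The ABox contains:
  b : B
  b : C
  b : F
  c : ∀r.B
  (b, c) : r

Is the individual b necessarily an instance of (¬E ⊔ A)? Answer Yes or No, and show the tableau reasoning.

Yes

1. b : (¬E ⊔ A)?  L(b) = {B, C, F} ∪ {(E ⊓ ¬A)}
   clash {B, ¬B} at b — b ∈ (¬E ⊔ A)
2. Hence b : (¬E ⊔ A): entailed.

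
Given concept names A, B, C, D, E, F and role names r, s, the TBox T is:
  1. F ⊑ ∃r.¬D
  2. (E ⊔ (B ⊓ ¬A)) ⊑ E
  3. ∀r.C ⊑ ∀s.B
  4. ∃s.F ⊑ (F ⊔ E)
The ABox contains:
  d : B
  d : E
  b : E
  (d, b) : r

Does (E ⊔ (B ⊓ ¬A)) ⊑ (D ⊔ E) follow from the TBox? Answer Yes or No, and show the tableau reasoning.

Yes

1. (E ⊔ (B ⊓ ¬A)) ⊑ (D ⊔ E)  ⇔  ((E ⊔ (B ⊓ ¬A)) ⊓ (¬D ⊓ ¬E)) unsat w.r.t. T
   all branches close; clash {E, ¬E} at x₀
2. Hence (E ⊔ (B ⊓ ¬A)) ⊑ (D ⊔ E): entailed.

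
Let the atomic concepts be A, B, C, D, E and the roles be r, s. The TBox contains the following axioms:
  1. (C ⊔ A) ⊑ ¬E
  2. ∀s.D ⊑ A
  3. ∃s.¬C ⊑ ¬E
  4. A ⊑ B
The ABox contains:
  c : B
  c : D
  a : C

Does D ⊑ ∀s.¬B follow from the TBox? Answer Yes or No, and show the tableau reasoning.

1. D ⊑ ∀s.¬B  ⇔  (D ⊓ ∃s.B) unsat w.r.t. T
   open: L(x₀) ⊇ {D, ¬A, ¬C, ∀s.C, ∃s.B, …} (+ ∃-successors)
2. Hence D ⊑ ∀s.¬B: not entailed.

No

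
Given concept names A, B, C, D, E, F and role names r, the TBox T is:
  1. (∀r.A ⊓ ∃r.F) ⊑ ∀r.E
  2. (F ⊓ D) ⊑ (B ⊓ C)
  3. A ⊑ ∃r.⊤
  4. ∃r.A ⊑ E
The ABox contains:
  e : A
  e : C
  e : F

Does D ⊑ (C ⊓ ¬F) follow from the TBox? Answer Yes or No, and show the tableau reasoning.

No

1. D ⊑ (C ⊓ ¬F)  ⇔  (D ⊓ (¬C ⊔ F)) unsat w.r.t. T
   open: L(x₀) ⊇ {D, ¬A, ¬C, ¬F, ∀r.¬A, …} (+ ∃-successors)
2. Hence D ⊑ (C ⊓ ¬F): not entailed.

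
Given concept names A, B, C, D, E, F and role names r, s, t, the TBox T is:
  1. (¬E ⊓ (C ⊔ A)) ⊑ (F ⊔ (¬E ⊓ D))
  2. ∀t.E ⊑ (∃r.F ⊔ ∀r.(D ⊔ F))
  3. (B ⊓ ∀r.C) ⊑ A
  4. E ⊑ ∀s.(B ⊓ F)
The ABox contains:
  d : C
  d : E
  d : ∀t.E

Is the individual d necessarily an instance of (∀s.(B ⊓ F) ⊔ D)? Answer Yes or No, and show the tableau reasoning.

Yes

1. d : (∀s.(B ⊓ F) ⊔ D)?  L(d) = {C, E, ∀t.E} ∪ {(∃s.(¬B ⊔ ¬F) ⊓ ¬D)}
   clash {D, ¬D} at d — d ∈ (∀s.(B ⊓ F) ⊔ D)
2. Hence d : (∀s.(B ⊓ F) ⊔ D): entailed.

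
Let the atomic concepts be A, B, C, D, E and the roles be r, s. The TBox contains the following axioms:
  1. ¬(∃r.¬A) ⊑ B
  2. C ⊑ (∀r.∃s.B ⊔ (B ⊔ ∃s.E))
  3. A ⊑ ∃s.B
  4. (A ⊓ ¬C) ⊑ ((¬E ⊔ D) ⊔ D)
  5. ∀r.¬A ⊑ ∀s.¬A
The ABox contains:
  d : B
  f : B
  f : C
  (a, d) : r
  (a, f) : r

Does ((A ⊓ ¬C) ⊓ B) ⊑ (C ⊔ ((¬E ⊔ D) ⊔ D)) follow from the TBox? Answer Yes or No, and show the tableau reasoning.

1. ((A ⊓ ¬C) ⊓ B) ⊑ (C ⊔ ((¬E ⊔ D) ⊔ D))  ⇔  (((A ⊓ ¬C) ⊓ B) ⊓ (¬C ⊓ ((E ⊓ ¬D) ⊓ ¬D))) unsat w.r.t. T
   all branches close; clash {D, ¬D} at x₀
2. Hence ((A ⊓ ¬C) ⊓ B) ⊑ (C ⊔ ((¬E ⊔ D) ⊔ D)): entailed.

Yes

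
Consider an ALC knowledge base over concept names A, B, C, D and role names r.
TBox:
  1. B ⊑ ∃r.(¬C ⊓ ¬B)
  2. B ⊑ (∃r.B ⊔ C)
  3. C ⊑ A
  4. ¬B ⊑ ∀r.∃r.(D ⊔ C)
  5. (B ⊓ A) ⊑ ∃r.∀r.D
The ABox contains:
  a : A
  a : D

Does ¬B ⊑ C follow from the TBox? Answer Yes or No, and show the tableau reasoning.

No

1. ¬B ⊑ C  ⇔  (¬B ⊓ ¬C) unsat w.r.t. T
   apply at x₀: ¬B⊑∀r.∃r.(D ⊔ C)
   open: L(x₀) ⊇ {¬B, ¬C, ∀r.∃r.(D ⊔ C)}
2. Hence ¬B ⊑ C: not entailed.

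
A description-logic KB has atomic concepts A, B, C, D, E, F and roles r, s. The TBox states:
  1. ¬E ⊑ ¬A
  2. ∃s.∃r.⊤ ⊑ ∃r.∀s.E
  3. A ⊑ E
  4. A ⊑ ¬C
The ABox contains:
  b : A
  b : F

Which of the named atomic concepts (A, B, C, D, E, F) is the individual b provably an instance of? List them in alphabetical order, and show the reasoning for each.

{A, E, F}

1. b : A?  L(b) = {A, F} ∪ {¬A}
   clash {A, ¬A} at b — b ∈ A
2. b : B?  L(b) = {A, F} ∪ {¬B}
   apply at b: A⊑E; A⊑¬C
   open: L(b) ⊇ {A, E, F, ¬B, ¬C, …} — b ∉ B possible
3. b : C?  L(b) = {A, F} ∪ {¬C}
   apply at b: A⊑E
   open: L(b) ⊇ {A, E, F, ¬C, ∀s.∀r.⊥} — b ∉ C possible
4. b : D?  L(b) = {A, F} ∪ {¬D}
   apply at b: A⊑E; A⊑¬C
   open: L(b) ⊇ {A, E, F, ¬C, ¬D, …} — b ∉ D possible
5. b : E?  L(b) = {A, F} ∪ {¬E}
   clash {A, ¬A} at b — b ∈ E
6. b : F?  L(b) = {A, F} ∪ {¬F}
   clash {F, ¬F} at b — b ∈ F
7. Entailed for b: {A, E, F}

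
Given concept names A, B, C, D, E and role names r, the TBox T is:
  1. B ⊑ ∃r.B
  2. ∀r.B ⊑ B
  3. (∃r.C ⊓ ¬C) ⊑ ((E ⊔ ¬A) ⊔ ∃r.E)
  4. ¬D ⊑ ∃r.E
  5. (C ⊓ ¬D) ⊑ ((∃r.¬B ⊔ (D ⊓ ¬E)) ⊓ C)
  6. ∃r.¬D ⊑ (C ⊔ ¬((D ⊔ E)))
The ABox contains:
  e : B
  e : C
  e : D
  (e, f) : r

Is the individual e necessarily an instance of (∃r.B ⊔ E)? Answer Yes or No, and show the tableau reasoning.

Yes

1. e : (∃r.B ⊔ E)?  L(e) = {B, C, D} ∪ {(∀r.¬B ⊓ ¬E)}
   clash {B, ¬B} at an ∃-successor — e ∈ (∃r.B ⊔ E)
2. Hence e : (∃r.B ⊔ E): entailed.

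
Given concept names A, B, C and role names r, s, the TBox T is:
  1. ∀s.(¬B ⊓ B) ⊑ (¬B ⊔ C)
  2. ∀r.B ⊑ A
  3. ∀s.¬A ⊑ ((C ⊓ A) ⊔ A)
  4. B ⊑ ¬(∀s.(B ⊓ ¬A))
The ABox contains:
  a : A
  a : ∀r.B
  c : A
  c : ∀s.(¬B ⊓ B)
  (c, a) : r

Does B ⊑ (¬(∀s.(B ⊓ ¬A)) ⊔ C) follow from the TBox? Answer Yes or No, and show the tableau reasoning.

Yes

1. B ⊑ (¬(∀s.(B ⊓ ¬A)) ⊔ C)  ⇔  (B ⊓ (∀s.(B ⊓ ¬A) ⊓ ¬C)) unsat w.r.t. T
   all branches close; clash {C, ¬C} at x₀
2. Hence B ⊑ (¬(∀s.(B ⊓ ¬A)) ⊔ C): entailed.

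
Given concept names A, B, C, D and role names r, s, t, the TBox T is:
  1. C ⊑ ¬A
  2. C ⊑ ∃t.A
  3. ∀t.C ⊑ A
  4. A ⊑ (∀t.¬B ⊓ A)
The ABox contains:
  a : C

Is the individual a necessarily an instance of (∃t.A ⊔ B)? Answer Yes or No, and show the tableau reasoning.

Yes

1. a : (∃t.A ⊔ B)?  L(a) = {C} ∪ {(∀t.¬A ⊓ ¬B)}
   clash {A, ¬A} at a — a ∈ (∃t.A ⊔ B)
2. Hence a : (∃t.A ⊔ B): entailed.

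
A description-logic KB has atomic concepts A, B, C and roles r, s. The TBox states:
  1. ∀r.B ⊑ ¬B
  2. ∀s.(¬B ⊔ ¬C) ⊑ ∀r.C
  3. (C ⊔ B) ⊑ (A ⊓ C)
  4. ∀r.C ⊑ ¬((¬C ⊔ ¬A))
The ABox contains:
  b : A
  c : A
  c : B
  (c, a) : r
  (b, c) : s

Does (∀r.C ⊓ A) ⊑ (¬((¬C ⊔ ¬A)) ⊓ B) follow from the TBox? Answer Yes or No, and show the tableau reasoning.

1. (∀r.C ⊓ A) ⊑ (¬((¬C ⊔ ¬A)) ⊓ B)  ⇔  ((∀r.C ⊓ A) ⊓ ((¬C ⊔ ¬A) ⊔ ¬B)) unsat w.r.t. T
   apply at x₀: ∀r.C⊑¬((¬C ⊔ ¬A))
   open: L(x₀) ⊇ {A, C, ¬B, ∀r.C}
2. Hence (∀r.C ⊓ A) ⊑ (¬((¬C ⊔ ¬A)) ⊓ B): not entailed.

No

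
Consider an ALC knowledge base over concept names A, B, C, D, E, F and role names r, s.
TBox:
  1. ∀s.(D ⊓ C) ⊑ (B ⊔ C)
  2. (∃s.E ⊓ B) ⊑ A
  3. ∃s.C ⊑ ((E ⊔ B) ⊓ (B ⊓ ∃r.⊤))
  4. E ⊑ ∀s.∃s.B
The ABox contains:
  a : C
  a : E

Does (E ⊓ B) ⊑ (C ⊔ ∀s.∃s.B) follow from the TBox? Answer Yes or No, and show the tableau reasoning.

1. (E ⊓ B) ⊑ (C ⊔ ∀s.∃s.B)  ⇔  ((E ⊓ B) ⊓ (¬C ⊓ ∃s.∀s.¬B)) unsat w.r.t. T
   all branches close; clash {B, ¬B} at an ∃-successor
2. Hence (E ⊓ B) ⊑ (C ⊔ ∀s.∃s.B): entailed.

Yes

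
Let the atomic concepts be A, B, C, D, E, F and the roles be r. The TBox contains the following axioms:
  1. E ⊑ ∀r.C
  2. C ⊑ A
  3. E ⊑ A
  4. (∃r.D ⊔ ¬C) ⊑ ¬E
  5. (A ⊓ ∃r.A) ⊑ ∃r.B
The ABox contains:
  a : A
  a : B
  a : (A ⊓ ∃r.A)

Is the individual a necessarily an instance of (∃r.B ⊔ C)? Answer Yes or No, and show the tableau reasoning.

Yes

1. a : (∃r.B ⊔ C)?  L(a) = {A, B, (A ⊓ ∃r.A)} ∪ {(∀r.¬B ⊓ ¬C)}
   clash {B, ¬B} at an ∃-successor — a ∈ (∃r.B ⊔ C)
2. Hence a : (∃r.B ⊔ C): entailed.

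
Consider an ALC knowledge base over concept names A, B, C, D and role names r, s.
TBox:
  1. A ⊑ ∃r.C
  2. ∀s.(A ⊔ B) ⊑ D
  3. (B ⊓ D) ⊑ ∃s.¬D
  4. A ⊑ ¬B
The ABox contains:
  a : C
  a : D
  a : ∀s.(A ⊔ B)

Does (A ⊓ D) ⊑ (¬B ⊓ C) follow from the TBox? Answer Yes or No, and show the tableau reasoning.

1. (A ⊓ D) ⊑ (¬B ⊓ C)  ⇔  ((A ⊓ D) ⊓ (B ⊔ ¬C)) unsat w.r.t. T
   apply at x₀: A⊑∃r.C; A⊑¬B
   open: L(x₀) ⊇ {A, D, ¬B, ¬C, ∃r.C} (+ ∃-successors)
2. Hence (A ⊓ D) ⊑ (¬B ⊓ C): not entailed.

No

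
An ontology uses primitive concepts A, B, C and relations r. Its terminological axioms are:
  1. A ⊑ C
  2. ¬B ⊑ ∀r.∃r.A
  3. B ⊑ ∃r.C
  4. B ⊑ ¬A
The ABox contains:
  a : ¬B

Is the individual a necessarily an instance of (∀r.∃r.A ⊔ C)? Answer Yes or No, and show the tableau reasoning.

Yes

1. a : (∀r.∃r.A ⊔ C)?  L(a) = {¬B} ∪ {(∃r.∀r.¬A ⊓ ¬C)}
   clash {C, ¬C} at a — a ∈ (∀r.∃r.A ⊔ C)
2. Hence a : (∀r.∃r.A ⊔ C): entailed.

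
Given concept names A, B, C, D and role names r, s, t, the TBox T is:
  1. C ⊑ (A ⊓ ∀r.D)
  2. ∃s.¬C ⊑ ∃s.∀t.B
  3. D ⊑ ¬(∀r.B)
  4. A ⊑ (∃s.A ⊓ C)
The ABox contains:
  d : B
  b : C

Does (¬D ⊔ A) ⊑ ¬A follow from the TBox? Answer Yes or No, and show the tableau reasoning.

1. (¬D ⊔ A) ⊑ ¬A  ⇔  ((¬D ⊔ A) ⊓ A) unsat w.r.t. T
   apply at x₀: A⊑(∃s.A ⊓ C)
   open: L(x₀) ⊇ {A, C, ¬D, ∀r.D, ∀s.C, …} (+ ∃-successors)
2. Hence (¬D ⊔ A) ⊑ ¬A: not entailed.

No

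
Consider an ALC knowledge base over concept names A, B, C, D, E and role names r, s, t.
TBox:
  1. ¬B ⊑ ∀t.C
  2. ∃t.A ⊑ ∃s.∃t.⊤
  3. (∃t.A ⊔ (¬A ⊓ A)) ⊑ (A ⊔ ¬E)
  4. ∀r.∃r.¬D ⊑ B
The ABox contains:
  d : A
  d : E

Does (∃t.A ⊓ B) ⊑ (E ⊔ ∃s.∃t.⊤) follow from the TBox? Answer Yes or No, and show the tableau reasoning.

Yes

1. (∃t.A ⊓ B) ⊑ (E ⊔ ∃s.∃t.⊤)  ⇔  ((∃t.A ⊓ B) ⊓ (¬E ⊓ ∀s.∀t.⊥)) unsat w.r.t. T
   all branches close; clash ⊥ at an ∃-successor
2. Hence (∃t.A ⊓ B) ⊑ (E ⊔ ∃s.∃t.⊤): entailed.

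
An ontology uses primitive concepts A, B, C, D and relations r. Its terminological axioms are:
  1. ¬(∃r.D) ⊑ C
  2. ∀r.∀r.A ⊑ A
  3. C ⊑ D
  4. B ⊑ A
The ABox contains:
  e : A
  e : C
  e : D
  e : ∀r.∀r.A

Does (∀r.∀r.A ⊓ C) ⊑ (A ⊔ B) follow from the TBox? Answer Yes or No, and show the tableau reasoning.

1. (∀r.∀r.A ⊓ C) ⊑ (A ⊔ B)  ⇔  ((∀r.∀r.A ⊓ C) ⊓ (¬A ⊓ ¬B)) unsat w.r.t. T
   all branches close; clash {A, ¬A} at x₀
2. Hence (∀r.∀r.A ⊓ C) ⊑ (A ⊔ B): entailed.

Yes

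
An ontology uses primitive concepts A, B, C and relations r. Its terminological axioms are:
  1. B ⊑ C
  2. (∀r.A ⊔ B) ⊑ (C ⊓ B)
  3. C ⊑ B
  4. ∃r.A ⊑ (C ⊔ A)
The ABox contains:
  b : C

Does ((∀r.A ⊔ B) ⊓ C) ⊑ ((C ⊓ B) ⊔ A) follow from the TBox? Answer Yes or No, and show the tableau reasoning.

Yes

1. ((∀r.A ⊔ B) ⊓ C) ⊑ ((C ⊓ B) ⊔ A)  ⇔  (((∀r.A ⊔ B) ⊓ C) ⊓ ((¬C ⊔ ¬B) ⊓ ¬A)) unsat w.r.t. T
   all branches close; clash {B, ¬B} at x₀
2. Hence ((∀r.A ⊔ B) ⊓ C) ⊑ ((C ⊓ B) ⊔ A): entailed.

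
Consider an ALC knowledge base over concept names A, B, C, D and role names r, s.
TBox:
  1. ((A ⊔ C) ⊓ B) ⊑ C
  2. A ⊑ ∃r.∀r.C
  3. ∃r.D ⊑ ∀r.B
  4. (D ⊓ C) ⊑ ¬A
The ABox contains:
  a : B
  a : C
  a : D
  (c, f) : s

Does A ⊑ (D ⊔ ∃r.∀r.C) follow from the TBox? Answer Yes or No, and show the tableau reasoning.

1. A ⊑ (D ⊔ ∃r.∀r.C)  ⇔  (A ⊓ (¬D ⊓ ∀r.∃r.¬C)) unsat w.r.t. T
   all branches close; clash {A, ¬A} at x₀
2. Hence A ⊑ (D ⊔ ∃r.∀r.C): entailed.

Yes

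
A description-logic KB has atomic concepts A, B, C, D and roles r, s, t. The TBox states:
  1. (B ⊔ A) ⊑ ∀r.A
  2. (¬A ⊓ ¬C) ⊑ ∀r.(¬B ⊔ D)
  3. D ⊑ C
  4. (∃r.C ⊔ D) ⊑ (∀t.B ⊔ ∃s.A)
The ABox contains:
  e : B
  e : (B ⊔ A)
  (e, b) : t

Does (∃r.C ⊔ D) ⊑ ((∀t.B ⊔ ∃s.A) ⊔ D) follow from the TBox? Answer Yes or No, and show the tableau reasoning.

1. (∃r.C ⊔ D) ⊑ ((∀t.B ⊔ ∃s.A) ⊔ D)  ⇔  ((∃r.C ⊔ D) ⊓ ((∃t.¬B ⊓ ∀s.¬A) ⊓ ¬D)) unsat w.r.t. T
   all branches close; clash {D, ¬D} at x₀
2. Hence (∃r.C ⊔ D) ⊑ ((∀t.B ⊔ ∃s.A) ⊔ D): entailed.

Yes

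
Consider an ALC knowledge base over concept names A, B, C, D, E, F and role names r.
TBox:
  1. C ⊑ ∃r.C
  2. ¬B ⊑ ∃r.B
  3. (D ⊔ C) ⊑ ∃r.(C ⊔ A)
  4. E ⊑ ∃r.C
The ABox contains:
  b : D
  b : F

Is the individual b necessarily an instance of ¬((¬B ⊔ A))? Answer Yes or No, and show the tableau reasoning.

No

1. b : ¬((¬B ⊔ A))?  L(b) = {D, F} ∪ {(¬B ⊔ A)}
   open: L(b) ⊇ {A, B, D, F, ¬C, …} (+ ∃-successors) — b ∉ ¬((¬B ⊔ A)) possible
2. Hence b : ¬((¬B ⊔ A)): not entailed.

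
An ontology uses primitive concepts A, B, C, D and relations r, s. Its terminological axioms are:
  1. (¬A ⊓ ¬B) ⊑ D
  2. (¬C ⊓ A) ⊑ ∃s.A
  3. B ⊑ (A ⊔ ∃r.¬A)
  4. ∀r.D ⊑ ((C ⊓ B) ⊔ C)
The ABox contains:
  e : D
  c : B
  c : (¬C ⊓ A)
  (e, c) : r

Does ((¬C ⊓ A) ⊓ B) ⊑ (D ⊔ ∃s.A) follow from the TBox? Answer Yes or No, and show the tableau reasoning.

1. ((¬C ⊓ A) ⊓ B) ⊑ (D ⊔ ∃s.A)  ⇔  (((¬C ⊓ A) ⊓ B) ⊓ (¬D ⊓ ∀s.¬A)) unsat w.r.t. T
   all branches close; clash {D, ¬D} at x₀
2. Hence ((¬C ⊓ A) ⊓ B) ⊑ (D ⊔ ∃s.A): entailed.

Yes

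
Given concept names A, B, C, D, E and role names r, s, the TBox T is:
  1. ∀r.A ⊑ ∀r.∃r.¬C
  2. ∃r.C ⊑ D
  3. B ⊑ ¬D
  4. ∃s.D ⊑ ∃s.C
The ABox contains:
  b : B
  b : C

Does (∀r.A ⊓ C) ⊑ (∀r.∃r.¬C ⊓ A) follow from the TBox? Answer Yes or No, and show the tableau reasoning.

No

1. (∀r.A ⊓ C) ⊑ (∀r.∃r.¬C ⊓ A)  ⇔  ((∀r.A ⊓ C) ⊓ (∃r.∀r.C ⊔ ¬A)) unsat w.r.t. T
   apply at x₀: ∀r.A⊑∀r.∃r.¬C
   open: L(x₀) ⊇ {C, ¬A, ¬B, ∀r.A, ∀r.¬C, …}
2. Hence (∀r.A ⊓ C) ⊑ (∀r.∃r.¬C ⊓ A): not entailed.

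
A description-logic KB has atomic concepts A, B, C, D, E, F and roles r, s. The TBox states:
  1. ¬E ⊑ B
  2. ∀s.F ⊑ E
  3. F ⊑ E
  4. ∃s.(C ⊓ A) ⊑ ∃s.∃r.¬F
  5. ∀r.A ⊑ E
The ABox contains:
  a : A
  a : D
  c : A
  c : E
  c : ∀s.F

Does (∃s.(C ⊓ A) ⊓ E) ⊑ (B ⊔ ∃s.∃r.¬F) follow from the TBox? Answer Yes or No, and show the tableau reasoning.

Yes

1. (∃s.(C ⊓ A) ⊓ E) ⊑ (B ⊔ ∃s.∃r.¬F)  ⇔  ((∃s.(C ⊓ A) ⊓ E) ⊓ (¬B ⊓ ∀s.∀r.F)) unsat w.r.t. T
   all branches close; clash {F, ¬F} at an ∃-successor
2. Hence (∃s.(C ⊓ A) ⊓ E) ⊑ (B ⊔ ∃s.∃r.¬F): entailed.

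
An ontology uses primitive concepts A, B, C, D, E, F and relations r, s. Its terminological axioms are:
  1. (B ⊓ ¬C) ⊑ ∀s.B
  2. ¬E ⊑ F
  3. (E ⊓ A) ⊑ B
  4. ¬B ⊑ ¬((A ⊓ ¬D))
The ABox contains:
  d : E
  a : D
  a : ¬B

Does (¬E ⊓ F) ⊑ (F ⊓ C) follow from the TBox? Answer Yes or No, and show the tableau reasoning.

1. (¬E ⊓ F) ⊑ (F ⊓ C)  ⇔  ((¬E ⊓ F) ⊓ (¬F ⊔ ¬C)) unsat w.r.t. T
   open: L(x₀) ⊇ {F, ¬A, ¬B, ¬C, ¬E}
2. Hence (¬E ⊓ F) ⊑ (F ⊓ C): not entailed.

No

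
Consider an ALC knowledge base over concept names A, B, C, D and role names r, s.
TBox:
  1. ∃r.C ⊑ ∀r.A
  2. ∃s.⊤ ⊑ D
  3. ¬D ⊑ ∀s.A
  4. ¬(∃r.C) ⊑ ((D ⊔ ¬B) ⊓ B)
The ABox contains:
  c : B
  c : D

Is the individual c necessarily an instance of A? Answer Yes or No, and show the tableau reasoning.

No

1. c : A?  L(c) = {B, D} ∪ {¬A}
   open: L(c) ⊇ {B, D, ¬A, ∀r.¬C} — c ∉ A possible
2. Hence c : A: not entailed.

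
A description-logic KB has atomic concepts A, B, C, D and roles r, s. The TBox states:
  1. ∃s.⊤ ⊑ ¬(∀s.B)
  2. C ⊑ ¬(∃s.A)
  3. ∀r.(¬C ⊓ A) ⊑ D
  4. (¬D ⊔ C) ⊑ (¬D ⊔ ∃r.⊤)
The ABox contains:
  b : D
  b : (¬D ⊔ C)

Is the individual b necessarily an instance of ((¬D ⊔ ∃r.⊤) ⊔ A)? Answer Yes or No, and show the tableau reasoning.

1. b : ((¬D ⊔ ∃r.⊤) ⊔ A)?  L(b) = {D, (¬D ⊔ C)} ∪ {((D ⊓ ∀r.⊥) ⊓ ¬A)}
   clash ⊥ at an ∃-successor — b ∈ ((¬D ⊔ ∃r.⊤) ⊔ A)
2. Hence b : ((¬D ⊔ ∃r.⊤) ⊔ A): entailed.

Yes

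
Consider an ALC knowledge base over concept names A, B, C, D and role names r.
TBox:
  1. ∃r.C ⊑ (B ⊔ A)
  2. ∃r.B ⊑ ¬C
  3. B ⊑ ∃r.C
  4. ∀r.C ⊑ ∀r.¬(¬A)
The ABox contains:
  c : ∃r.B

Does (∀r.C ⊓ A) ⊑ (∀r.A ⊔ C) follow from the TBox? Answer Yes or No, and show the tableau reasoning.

Yes

1. (∀r.C ⊓ A) ⊑ (∀r.A ⊔ C)  ⇔  ((∀r.C ⊓ A) ⊓ (∃r.¬A ⊓ ¬C)) unsat w.r.t. T
   all branches close; clash {A, ¬A} at an ∃-successor
2. Hence (∀r.C ⊓ A) ⊑ (∀r.A ⊔ C): entailed.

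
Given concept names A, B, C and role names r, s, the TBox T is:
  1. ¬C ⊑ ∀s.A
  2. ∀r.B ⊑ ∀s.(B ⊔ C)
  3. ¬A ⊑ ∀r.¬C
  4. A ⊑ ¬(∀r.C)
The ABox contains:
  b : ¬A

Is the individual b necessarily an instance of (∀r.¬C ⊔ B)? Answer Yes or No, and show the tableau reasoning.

1. b : (∀r.¬C ⊔ B)?  L(b) = {¬A} ∪ {(∃r.C ⊓ ¬B)}
   clash {C, ¬C} at an ∃-successor — b ∈ (∀r.¬C ⊔ B)
2. Hence b : (∀r.¬C ⊔ B): entailed.

Yes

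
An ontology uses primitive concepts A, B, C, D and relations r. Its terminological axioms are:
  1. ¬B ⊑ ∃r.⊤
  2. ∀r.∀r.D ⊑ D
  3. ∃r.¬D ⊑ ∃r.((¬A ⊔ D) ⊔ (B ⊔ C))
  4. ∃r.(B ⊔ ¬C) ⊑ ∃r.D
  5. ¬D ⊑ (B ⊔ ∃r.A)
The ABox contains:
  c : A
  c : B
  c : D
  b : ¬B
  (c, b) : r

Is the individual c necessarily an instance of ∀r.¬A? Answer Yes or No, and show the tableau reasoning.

1. c : ∀r.¬A?  L(c) = {A, B, D} ∪ {∃r.A}
   open: L(c) ⊇ {A, B, D, ∀r.(¬B ⊓ C), ∀r.D, …} (+ ∃-successors) — c ∉ ∀r.¬A possible
2. Hence c : ∀r.¬A: not entailed.

No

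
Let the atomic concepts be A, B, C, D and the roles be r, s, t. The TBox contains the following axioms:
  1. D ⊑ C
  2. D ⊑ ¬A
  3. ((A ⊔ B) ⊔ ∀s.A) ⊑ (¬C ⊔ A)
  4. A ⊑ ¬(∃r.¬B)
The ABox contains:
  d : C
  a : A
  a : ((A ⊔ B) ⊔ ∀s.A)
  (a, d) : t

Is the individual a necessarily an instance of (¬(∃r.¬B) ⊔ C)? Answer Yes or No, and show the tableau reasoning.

1. a : (¬(∃r.¬B) ⊔ C)?  L(a) = {A, ((A ⊔ B) ⊔ ∀s.A)} ∪ {(∃r.¬B ⊓ ¬C)}
   clash {C, ¬C} at a — a ∈ (¬(∃r.¬B) ⊔ C)
2. Hence a : (¬(∃r.¬B) ⊔ C): entailed.

Yes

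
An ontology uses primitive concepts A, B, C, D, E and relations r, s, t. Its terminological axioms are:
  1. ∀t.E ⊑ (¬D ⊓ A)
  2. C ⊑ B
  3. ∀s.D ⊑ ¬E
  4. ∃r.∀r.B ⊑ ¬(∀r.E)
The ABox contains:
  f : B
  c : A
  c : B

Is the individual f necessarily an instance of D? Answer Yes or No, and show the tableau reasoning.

No

1. f : D?  L(f) = {B} ∪ {¬D}
   open: L(f) ⊇ {B, ¬D, ∀r.∃r.¬B, ∃s.¬D, ∃t.¬E} (+ ∃-successors) — f ∉ D possible
2. Hence f : D: not entailed.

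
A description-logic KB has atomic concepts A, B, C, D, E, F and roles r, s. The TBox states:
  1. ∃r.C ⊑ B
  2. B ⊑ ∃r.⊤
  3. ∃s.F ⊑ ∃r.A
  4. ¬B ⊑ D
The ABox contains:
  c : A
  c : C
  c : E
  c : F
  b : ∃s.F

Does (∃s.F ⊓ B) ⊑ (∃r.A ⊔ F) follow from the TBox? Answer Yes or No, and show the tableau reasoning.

Yes

1. (∃s.F ⊓ B) ⊑ (∃r.A ⊔ F)  ⇔  ((∃s.F ⊓ B) ⊓ (∀r.¬A ⊓ ¬F)) unsat w.r.t. T
   all branches close; clash {A, ¬A} at an ∃-successor
2. Hence (∃s.F ⊓ B) ⊑ (∃r.A ⊔ F): entailed.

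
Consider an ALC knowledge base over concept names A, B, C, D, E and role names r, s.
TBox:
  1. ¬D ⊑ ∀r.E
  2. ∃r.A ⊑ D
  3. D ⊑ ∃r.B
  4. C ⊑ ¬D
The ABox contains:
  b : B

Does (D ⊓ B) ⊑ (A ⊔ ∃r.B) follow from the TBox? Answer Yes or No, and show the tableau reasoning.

Yes

1. (D ⊓ B) ⊑ (A ⊔ ∃r.B)  ⇔  ((D ⊓ B) ⊓ (¬A ⊓ ∀r.¬B)) unsat w.r.t. T
   all branches close; clash {D, ¬D} at x₀
2. Hence (D ⊓ B) ⊑ (A ⊔ ∃r.B): entailed.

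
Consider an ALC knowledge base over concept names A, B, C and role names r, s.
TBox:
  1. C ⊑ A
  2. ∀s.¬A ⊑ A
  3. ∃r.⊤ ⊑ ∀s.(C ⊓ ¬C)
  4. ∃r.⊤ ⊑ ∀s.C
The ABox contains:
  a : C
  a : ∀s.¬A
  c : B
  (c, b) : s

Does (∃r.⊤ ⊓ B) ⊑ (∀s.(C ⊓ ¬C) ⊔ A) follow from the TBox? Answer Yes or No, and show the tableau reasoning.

Yes

1. (∃r.⊤ ⊓ B) ⊑ (∀s.(C ⊓ ¬C) ⊔ A)  ⇔  ((∃r.⊤ ⊓ B) ⊓ (∃s.(¬C ⊔ C) ⊓ ¬A)) unsat w.r.t. T
   all branches close; clash {A, ¬A} at x₀
2. Hence (∃r.⊤ ⊓ B) ⊑ (∀s.(C ⊓ ¬C) ⊔ A): entailed.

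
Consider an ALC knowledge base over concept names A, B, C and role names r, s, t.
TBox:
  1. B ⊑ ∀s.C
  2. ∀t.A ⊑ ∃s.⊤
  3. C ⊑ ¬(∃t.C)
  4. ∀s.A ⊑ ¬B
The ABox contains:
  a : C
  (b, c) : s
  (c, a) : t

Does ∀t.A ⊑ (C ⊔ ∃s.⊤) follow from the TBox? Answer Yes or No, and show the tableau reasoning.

Yes

1. ∀t.A ⊑ (C ⊔ ∃s.⊤)  ⇔  (∀t.A ⊓ (¬C ⊓ ∀s.⊥)) unsat w.r.t. T
   all branches close; clash ⊥ at an ∃-successor
2. Hence ∀t.A ⊑ (C ⊔ ∃s.⊤): entailed.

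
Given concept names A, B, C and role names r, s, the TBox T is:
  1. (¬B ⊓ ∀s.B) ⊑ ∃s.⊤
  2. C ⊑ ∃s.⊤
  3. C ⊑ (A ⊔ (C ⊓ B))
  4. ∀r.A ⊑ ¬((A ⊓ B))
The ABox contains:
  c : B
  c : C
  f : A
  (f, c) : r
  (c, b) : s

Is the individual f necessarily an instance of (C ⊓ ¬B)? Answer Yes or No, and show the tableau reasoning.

1. f : (C ⊓ ¬B)?  L(f) = {A} ∪ {(¬C ⊔ B)}
   open: L(f) ⊇ {A, B, ¬C, ∃r.¬A} (+ ∃-successors) — f ∉ (C ⊓ ¬B) possible
2. Hence f : (C ⊓ ¬B): not entailed.

No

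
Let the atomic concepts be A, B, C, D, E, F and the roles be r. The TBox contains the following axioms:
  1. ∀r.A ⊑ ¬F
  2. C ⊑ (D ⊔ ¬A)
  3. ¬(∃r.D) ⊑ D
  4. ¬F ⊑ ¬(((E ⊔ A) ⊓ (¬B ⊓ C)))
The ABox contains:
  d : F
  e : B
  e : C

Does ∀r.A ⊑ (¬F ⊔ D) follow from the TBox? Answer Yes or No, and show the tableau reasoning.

1. ∀r.A ⊑ (¬F ⊔ D)  ⇔  (∀r.A ⊓ (F ⊓ ¬D)) unsat w.r.t. T
   all branches close; clash {D, ¬D} at x₀
2. Hence ∀r.A ⊑ (¬F ⊔ D): entailed.

Yes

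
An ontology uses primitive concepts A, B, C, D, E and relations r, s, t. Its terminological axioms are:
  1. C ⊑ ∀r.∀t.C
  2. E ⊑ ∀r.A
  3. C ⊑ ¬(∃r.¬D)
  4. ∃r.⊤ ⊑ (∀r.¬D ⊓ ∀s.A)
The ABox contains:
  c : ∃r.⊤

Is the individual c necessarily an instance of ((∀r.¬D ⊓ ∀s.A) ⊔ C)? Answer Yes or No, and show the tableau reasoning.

Yes

1. c : ((∀r.¬D ⊓ ∀s.A) ⊔ C)?  L(c) = {∃r.⊤} ∪ {((∃r.D ⊔ ∃s.¬A) ⊓ ¬C)}
   clash {A, ¬A} at an ∃-successor — c ∈ ((∀r.¬D ⊓ ∀s.A) ⊔ C)
2. Hence c : ((∀r.¬D ⊓ ∀s.A) ⊔ C): entailed.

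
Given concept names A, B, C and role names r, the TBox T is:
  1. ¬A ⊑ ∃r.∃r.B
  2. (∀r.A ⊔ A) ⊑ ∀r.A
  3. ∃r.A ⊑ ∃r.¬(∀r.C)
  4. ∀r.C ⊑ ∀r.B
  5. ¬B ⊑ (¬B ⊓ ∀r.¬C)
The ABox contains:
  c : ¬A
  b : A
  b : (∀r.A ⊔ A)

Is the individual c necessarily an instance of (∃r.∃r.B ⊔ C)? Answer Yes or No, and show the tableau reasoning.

Yes

1. c : (∃r.∃r.B ⊔ C)?  L(c) = {¬A} ∪ {(∀r.∀r.¬B ⊓ ¬C)}
   clash {B, ¬B} at an ∃-successor — c ∈ (∃r.∃r.B ⊔ C)
2. Hence c : (∃r.∃r.B ⊔ C): entailed.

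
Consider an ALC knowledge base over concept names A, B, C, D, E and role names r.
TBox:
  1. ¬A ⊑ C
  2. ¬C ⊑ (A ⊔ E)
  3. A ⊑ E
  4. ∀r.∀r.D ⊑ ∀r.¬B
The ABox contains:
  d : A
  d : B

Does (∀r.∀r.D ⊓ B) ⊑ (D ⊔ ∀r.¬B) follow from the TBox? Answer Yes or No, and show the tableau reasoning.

1. (∀r.∀r.D ⊓ B) ⊑ (D ⊔ ∀r.¬B)  ⇔  ((∀r.∀r.D ⊓ B) ⊓ (¬D ⊓ ∃r.B)) unsat w.r.t. T
   all branches close; clash {B, ¬B} at an ∃-successor
2. Hence (∀r.∀r.D ⊓ B) ⊑ (D ⊔ ∀r.¬B): entailed.

Yes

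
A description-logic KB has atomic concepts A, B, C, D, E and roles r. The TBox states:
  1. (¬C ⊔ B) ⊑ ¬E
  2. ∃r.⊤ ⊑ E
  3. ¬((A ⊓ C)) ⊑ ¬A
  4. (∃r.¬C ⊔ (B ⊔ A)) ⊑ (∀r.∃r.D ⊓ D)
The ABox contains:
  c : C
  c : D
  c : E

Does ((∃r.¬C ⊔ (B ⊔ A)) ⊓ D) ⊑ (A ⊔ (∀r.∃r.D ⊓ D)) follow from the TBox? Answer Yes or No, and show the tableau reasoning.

Yes

1. ((∃r.¬C ⊔ (B ⊔ A)) ⊓ D) ⊑ (A ⊔ (∀r.∃r.D ⊓ D))  ⇔  (((∃r.¬C ⊔ (B ⊔ A)) ⊓ D) ⊓ (¬A ⊓ (∃r.∀r.¬D ⊔ ¬D))) unsat w.r.t. T
   all branches close; clash {E, ¬E} at x₀
2. Hence ((∃r.¬C ⊔ (B ⊔ A)) ⊓ D) ⊑ (A ⊔ (∀r.∃r.D ⊓ D)): entailed.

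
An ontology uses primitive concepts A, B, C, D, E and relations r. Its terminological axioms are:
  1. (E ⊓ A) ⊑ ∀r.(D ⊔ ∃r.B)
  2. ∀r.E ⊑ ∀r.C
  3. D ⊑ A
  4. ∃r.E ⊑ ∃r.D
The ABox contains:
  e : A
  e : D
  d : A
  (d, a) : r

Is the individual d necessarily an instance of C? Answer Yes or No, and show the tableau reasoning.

1. d : C?  L(d) = {A} ∪ {¬C}
   open: L(d) ⊇ {A, ¬C, ¬E, ∀r.¬E, ∃r.¬E} (+ ∃-successors) — d ∉ C possible
2. Hence d : C: not entailed.

No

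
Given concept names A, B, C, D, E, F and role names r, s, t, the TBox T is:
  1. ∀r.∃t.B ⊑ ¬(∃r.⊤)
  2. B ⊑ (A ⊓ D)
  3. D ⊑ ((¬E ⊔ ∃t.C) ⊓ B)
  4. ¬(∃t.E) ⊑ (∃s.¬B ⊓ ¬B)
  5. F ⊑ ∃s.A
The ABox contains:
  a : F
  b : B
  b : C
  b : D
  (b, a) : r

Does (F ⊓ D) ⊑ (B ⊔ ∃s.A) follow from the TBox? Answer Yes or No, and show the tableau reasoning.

Yes

1. (F ⊓ D) ⊑ (B ⊔ ∃s.A)  ⇔  ((F ⊓ D) ⊓ (¬B ⊓ ∀s.¬A)) unsat w.r.t. T
   all branches close; clash {B, ¬B} at x₀
2. Hence (F ⊓ D) ⊑ (B ⊔ ∃s.A): entailed.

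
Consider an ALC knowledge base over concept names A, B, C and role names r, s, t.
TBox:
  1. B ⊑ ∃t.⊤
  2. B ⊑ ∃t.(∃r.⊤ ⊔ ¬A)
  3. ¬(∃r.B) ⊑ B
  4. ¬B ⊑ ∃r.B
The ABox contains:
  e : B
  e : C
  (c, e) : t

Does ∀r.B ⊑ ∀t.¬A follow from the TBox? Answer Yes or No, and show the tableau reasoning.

1. ∀r.B ⊑ ∀t.¬A  ⇔  (∀r.B ⊓ ∃t.A) unsat w.r.t. T
   open: L(x₀) ⊇ {B, ∀r.B, ∃t.(∃r.⊤ ⊔ ¬A), ∃t.A, ∃t.⊤} (+ ∃-successors)
2. Hence ∀r.B ⊑ ∀t.¬A: not entailed.

No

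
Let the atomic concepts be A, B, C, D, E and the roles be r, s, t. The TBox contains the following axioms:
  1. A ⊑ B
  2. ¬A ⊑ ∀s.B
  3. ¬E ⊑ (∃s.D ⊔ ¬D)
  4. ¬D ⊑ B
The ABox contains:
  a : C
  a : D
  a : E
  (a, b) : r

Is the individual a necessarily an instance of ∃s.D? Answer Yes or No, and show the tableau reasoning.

1. a : ∃s.D?  L(a) = {C, D, E} ∪ {∀s.¬D}
   open: L(a) ⊇ {A, B, C, D, E, …} — a ∉ ∃s.D possible
2. Hence a : ∃s.D: not entailed.

No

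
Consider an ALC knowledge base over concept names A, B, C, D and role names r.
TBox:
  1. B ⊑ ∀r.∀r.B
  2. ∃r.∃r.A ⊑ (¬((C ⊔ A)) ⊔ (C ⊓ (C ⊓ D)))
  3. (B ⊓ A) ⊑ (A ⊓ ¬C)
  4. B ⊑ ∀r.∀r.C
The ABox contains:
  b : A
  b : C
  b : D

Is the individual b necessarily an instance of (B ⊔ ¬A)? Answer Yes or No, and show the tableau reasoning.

1. b : (B ⊔ ¬A)?  L(b) = {A, C, D} ∪ {(¬B ⊓ A)}
   open: L(b) ⊇ {A, C, D, ¬B, ∀r.∀r.¬A} — b ∉ (B ⊔ ¬A) possible
2. Hence b : (B ⊔ ¬A): not entailed.

No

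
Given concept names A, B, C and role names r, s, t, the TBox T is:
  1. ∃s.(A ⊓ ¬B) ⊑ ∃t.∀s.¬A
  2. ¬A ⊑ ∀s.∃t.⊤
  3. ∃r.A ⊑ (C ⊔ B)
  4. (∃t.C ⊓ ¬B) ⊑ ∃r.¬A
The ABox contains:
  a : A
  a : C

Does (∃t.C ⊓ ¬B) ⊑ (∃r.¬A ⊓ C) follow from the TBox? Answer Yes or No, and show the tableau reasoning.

No

1. (∃t.C ⊓ ¬B) ⊑ (∃r.¬A ⊓ C)  ⇔  ((∃t.C ⊓ ¬B) ⊓ (∀r.A ⊔ ¬C)) unsat w.r.t. T
   apply at x₀: (∃t.C ⊓ ¬B)⊑∃r.¬A
   open: L(x₀) ⊇ {A, ¬B, ¬C, ∀r.¬A, ∀s.(¬A ⊔ B), …} (+ ∃-successors)
2. Hence (∃t.C ⊓ ¬B) ⊑ (∃r.¬A ⊓ C): not entailed.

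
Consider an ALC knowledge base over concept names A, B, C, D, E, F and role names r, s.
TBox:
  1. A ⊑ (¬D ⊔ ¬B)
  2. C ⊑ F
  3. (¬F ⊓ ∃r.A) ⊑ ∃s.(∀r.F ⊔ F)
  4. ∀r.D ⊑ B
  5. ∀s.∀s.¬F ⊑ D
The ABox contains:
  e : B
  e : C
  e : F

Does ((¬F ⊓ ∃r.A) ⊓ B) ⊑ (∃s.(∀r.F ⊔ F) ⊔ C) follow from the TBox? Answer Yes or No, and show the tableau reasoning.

Yes

1. ((¬F ⊓ ∃r.A) ⊓ B) ⊑ (∃s.(∀r.F ⊔ F) ⊔ C)  ⇔  (((¬F ⊓ ∃r.A) ⊓ B) ⊓ (∀s.(∃r.¬F ⊓ ¬F) ⊓ ¬C)) unsat w.r.t. T
   all branches close; clash {B, ¬B} at x₀
2. Hence ((¬F ⊓ ∃r.A) ⊓ B) ⊑ (∃s.(∀r.F ⊔ F) ⊔ C): entailed.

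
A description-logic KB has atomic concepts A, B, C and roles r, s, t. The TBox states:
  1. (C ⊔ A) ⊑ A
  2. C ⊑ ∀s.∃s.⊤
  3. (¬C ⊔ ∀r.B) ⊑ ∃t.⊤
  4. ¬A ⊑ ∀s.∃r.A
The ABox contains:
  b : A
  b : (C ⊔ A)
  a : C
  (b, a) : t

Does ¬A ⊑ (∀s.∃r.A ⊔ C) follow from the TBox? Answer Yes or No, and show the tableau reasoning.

1. ¬A ⊑ (∀s.∃r.A ⊔ C)  ⇔  (¬A ⊓ (∃s.∀r.¬A ⊓ ¬C)) unsat w.r.t. T
   all branches close; clash {A, ¬A} at x₀
2. Hence ¬A ⊑ (∀s.∃r.A ⊔ C): entailed.

Yes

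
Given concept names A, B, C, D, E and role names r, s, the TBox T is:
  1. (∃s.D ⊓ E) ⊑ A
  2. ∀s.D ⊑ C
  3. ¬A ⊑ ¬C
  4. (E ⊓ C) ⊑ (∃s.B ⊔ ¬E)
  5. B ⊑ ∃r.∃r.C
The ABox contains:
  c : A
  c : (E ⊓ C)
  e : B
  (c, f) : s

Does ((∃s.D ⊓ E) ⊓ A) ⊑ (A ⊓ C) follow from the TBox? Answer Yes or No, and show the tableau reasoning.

1. ((∃s.D ⊓ E) ⊓ A) ⊑ (A ⊓ C)  ⇔  (((∃s.D ⊓ E) ⊓ A) ⊓ (¬A ⊔ ¬C)) unsat w.r.t. T
   open: L(x₀) ⊇ {A, E, ¬B, ¬C, ∃s.D, …} (+ ∃-successors)
2. Hence ((∃s.D ⊓ E) ⊓ A) ⊑ (A ⊓ C): not entailed.

No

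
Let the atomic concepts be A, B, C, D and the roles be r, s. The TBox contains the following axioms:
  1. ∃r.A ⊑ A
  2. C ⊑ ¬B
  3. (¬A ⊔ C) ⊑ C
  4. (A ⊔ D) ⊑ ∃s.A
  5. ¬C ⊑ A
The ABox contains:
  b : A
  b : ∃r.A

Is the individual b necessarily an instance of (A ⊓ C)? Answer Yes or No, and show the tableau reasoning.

1. b : (A ⊓ C)?  L(b) = {A, ∃r.A} ∪ {(¬A ⊔ ¬C)}
   open: L(b) ⊇ {A, ¬C, ∃r.A, ∃s.A} (+ ∃-successors) — b ∉ (A ⊓ C) possible
2. Hence b : (A ⊓ C): not entailed.

No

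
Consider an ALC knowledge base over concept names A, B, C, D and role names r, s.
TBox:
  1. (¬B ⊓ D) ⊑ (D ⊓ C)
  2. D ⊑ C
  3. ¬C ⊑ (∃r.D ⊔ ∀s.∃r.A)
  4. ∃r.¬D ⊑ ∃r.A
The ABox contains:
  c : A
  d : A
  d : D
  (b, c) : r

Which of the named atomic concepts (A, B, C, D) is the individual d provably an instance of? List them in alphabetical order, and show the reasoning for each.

1. d : A?  L(d) = {A, D} ∪ {¬A}
   clash {A, ¬A} at d — d ∈ A
2. d : B?  L(d) = {A, D} ∪ {¬B}
   apply at d: D⊑C
   open: L(d) ⊇ {A, C, D, ¬B, ∀r.D} — d ∉ B possible
3. d : C?  L(d) = {A, D} ∪ {¬C}
   clash {C, ¬C} at d — d ∈ C
4. d : D?  L(d) = {A, D} ∪ {¬D}
   clash {D, ¬D} at d — d ∈ D
5. Entailed for d: {A, C, D}

{A, C, D}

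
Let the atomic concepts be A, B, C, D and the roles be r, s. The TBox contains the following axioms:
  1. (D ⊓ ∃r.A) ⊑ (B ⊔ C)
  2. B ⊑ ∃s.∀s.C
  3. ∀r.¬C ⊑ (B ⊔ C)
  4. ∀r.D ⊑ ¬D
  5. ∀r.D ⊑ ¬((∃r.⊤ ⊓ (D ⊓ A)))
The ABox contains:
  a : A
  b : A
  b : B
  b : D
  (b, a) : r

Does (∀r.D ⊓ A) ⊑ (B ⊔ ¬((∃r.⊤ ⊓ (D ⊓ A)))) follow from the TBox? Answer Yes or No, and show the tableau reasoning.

1. (∀r.D ⊓ A) ⊑ (B ⊔ ¬((∃r.⊤ ⊓ (D ⊓ A))))  ⇔  ((∀r.D ⊓ A) ⊓ (¬B ⊓ (∃r.⊤ ⊓ (D ⊓ A)))) unsat w.r.t. T
   all branches close; clash {D, ¬D} at x₀
2. Hence (∀r.D ⊓ A) ⊑ (B ⊔ ¬((∃r.⊤ ⊓ (D ⊓ A)))): entailed.

Yes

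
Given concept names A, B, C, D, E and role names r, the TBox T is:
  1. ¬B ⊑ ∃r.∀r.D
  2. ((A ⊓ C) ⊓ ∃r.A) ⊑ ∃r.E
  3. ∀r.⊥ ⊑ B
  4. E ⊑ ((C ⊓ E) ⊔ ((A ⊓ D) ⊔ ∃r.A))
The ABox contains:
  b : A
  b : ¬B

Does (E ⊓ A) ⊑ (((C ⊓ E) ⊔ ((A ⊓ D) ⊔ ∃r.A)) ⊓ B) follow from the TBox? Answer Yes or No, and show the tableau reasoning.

No

1. (E ⊓ A) ⊑ (((C ⊓ E) ⊔ ((A ⊓ D) ⊔ ∃r.A)) ⊓ B)  ⇔  ((E ⊓ A) ⊓ (((¬C ⊔ ¬E) ⊓ ((¬A ⊔ ¬D) ⊓ ∀r.¬A)) ⊔ ¬B)) unsat w.r.t. T
   apply at x₀: E⊑((C ⊓ E) ⊔ ((A ⊓ D) ⊔ ∃r.A))
   open: L(x₀) ⊇ {A, D, E, ¬B, ¬C, …} (+ ∃-successors)
2. Hence (E ⊓ A) ⊑ (((C ⊓ E) ⊔ ((A ⊓ D) ⊔ ∃r.A)) ⊓ B): not entailed.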